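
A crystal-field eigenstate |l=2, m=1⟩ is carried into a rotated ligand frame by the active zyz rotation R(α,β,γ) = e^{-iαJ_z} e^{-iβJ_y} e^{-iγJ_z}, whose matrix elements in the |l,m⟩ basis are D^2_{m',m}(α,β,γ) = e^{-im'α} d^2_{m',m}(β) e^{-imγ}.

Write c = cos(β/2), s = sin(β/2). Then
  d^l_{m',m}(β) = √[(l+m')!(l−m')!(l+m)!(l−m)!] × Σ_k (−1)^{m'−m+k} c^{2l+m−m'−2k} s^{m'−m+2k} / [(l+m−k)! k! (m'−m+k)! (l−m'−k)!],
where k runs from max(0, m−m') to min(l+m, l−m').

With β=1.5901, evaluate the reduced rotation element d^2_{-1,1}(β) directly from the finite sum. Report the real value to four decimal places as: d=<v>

d=0.4900

d^2_{-1,1}(β=1.5901) via the finite sum:
c=cos(1.590100/2)=0.700249, s=sin(1.590100/2)=0.713899; N=√[1·6·6·1]=6.000000
k∈{2,3} keeps every argument non-negative
  k=2: (−1)^0·6.0000/(2)·0.7002^2·0.7139^2 = +0.749721
  k=3: (−1)^1·6.0000/(6)·0.7002^0·0.7139^4 = -0.259744
d^2_{-1,1}(1.5901) = +0.749721 -0.259744 = +0.489976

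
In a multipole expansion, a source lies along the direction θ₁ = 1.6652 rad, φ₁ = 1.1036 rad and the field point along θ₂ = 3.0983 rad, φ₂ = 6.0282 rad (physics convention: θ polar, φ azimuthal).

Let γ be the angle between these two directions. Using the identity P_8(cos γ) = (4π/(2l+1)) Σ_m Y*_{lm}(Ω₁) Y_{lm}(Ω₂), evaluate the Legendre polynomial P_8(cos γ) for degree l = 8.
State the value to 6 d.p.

0.174537

Addition theorem: P_8(cos γ) = (4π/17) Σ_m Y*_{lm}(Ω₁) Y_{lm}(Ω₂), m = −8…8:
  m=-8: (-0.411609+0.279173i) × (-0.000000+0.000000i) = -0.000000-0.000000i  (running Σ = -0.000000-0.000000i)
  m=-7: (-0.024191-0.186808i) × (+0.000000-0.000000i) = -0.000000-0.000000i  (running Σ = -0.000000-0.000000i)
  m=-6: (-0.299611-0.105449i) × (+0.000000+0.000000i) = +0.000000-0.000000i  (running Σ = +0.000000-0.000000i)
  m=-5: (+0.154988-0.148846i) × (-0.000000-0.000001i) = -0.000000-0.000000i  (running Σ = -0.000000-0.000000i)
  m=-4: (-0.075525-0.245904i) × (+0.000025+0.000040i) = +0.000008-0.000009i  (running Σ = +0.000008-0.000009i)
  m=-3: (+0.221988+0.037925i) × (-0.000812-0.000779i) = -0.000151-0.000204i  (running Σ = -0.000143-0.000213i)
  m=-2: (+0.136406-0.184589i) × (+0.016700+0.009341i) = +0.004002-0.001809i  (running Σ = +0.003859-0.002022i)
  m=-1: (+0.103167+0.204517i) × (-0.203291-0.052990i) = -0.010136-0.047043i  (running Σ = -0.006276-0.049065i)
  m=0: (+0.221198-0.000000i) × (+1.124194+0.000000i) = +0.248670+0.000000i  (running Σ = +0.242393-0.049065i)
  m=1: (-0.103167+0.204517i) × (+0.203291-0.052990i) = -0.010136+0.047043i  (running Σ = +0.232258-0.002022i)
  m=2: (+0.136406+0.184589i) × (+0.016700-0.009341i) = +0.004002+0.001809i  (running Σ = +0.236260-0.000213i)
  m=3: (-0.221988+0.037925i) × (+0.000812-0.000779i) = -0.000151+0.000204i  (running Σ = +0.236109-0.000009i)
  m=4: (-0.075525+0.245904i) × (+0.000025-0.000040i) = +0.000008+0.000009i  (running Σ = +0.236117-0.000000i)
  m=5: (-0.154988-0.148846i) × (+0.000000-0.000001i) = -0.000000+0.000000i  (running Σ = +0.236117-0.000000i)
  m=6: (-0.299611+0.105449i) × (+0.000000-0.000000i) = +0.000000+0.000000i  (running Σ = +0.236117-0.000000i)
  m=7: (+0.024191-0.186808i) × (-0.000000-0.000000i) = -0.000000+0.000000i  (running Σ = +0.236117-0.000000i)
  m=8: (-0.411609-0.279173i) × (-0.000000-0.000000i) = -0.000000+0.000000i  (running Σ = +0.236117-0.000000i)
Total Σ_m = +0.236117-0.000000i. Multiply by 0.739198: +0.174537-0.000000i. P_8(cos γ) = 0.174537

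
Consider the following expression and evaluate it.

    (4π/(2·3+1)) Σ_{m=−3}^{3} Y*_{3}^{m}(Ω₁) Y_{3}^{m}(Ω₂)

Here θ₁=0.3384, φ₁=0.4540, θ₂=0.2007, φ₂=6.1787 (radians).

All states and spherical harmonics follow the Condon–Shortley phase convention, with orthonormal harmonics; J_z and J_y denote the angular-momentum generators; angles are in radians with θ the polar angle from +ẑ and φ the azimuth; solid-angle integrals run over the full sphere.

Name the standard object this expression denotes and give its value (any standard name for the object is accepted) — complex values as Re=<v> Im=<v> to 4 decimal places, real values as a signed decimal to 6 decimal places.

Legendre polynomial (addition theorem), +0.885711

This sum is the spherical-harmonic addition theorem: it equals the Legendre polynomial P_l(cos γ) of the angle γ between the two directions.
Expand P_3 via completeness: Σ_{m} conj(Y_{3,m}) at Ω₁ times Y_{3,m} at Ω₂ —
  m=-3: Y*=0.00316 + 0.01493j  Y=0.00314 + 0.00102j  product -0.00001 + 0.00005j
  m=-2: Y*=0.06537 + 0.08375j  Y=0.03894 + 0.00826j  product 0.00185 + 0.00380j
  m=-1: Y*=0.33255 + 0.16228j  Y=0.24357 + 0.02554j  product 0.07685 + 0.04802j
  m=+0: Y*=0.51005 + 0.00000j  Y=0.65870 + 0.00000j  product 0.33597 + 0.00000j
  m=+1: Y*=-0.33255 + 0.16228j  Y=-0.24357 + 0.02554j  product 0.07685 - 0.04802j
  m=+2: Y*=0.06537 - 0.08375j  Y=0.03894 - 0.00826j  product 0.00185 - 0.00380j
  m=+3: Y*=-0.00316 + 0.01493j  Y=-0.00314 + 0.00102j  product -0.00001 - 0.00005j
Σ over m = 0.49338 + 0.00000j; ×(4π/7) → 0.88571 + 0.00000j. Real part: 0.885711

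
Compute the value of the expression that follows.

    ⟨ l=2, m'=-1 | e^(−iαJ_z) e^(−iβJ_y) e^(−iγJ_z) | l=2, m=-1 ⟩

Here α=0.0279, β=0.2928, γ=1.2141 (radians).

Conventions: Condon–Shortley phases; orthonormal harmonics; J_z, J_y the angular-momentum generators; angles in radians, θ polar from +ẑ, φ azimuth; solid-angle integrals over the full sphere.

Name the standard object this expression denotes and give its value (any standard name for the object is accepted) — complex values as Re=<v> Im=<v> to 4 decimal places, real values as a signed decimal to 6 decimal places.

This is a Wigner D-matrix element — the rotation-matrix element ⟨l m'| R(α,β,γ) |l m⟩ in the angular-momentum basis.
Split into d^2_{-1,-1}(β=0.2928) × two z-phases.
Half-angle: c=0.989303, s=0.145878. N=√(1·6·1·6)=6.000000
Admissible k: 0..1 (factorial args all ≥0)
  k=0: (−1)^0·6.0000/(6)·0.9893^4·0.1459^0 = +0.957892
  k=1: (−1)^1·6.0000/(2)·0.9893^2·0.1459^2 = -0.062482
d^2_{-1,-1}(0.2928) = +0.957892 -0.062482 = +0.895410
Attach z-rotation phases: D = e^{-i(-1)(0.0279)}·(+0.895410)·e^{-i(-1)(1.2141)} = +0.289132+0.847444i

Wigner D-matrix element, Re=0.2891 Im=0.8474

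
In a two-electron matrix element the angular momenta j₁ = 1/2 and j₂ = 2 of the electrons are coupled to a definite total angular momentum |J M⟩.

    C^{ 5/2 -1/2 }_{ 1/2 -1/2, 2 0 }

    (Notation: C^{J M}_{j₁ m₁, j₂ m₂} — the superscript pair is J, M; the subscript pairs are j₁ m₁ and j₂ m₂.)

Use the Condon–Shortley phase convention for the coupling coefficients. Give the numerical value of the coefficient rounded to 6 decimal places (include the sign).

+√(3/5) = +0.774597

√[6·0!1!4!/6! · 0!1!2!2!2!3!] = √(48/5)
  +(−1)^0/∏(0,0,1,2,0,2)! = 1/4  (running 1/4)
⟨..|..⟩ = √(48/5)·(1/4) = +0.774597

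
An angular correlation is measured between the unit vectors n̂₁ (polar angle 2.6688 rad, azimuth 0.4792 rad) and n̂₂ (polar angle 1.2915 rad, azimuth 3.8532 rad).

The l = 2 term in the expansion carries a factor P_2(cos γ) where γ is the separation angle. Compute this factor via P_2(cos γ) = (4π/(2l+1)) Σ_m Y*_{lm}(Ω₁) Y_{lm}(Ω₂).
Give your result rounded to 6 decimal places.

0.176162

Expand P_2 via completeness: Σ_{m} conj(Y_{2,m}) at Ω₁ times Y_{2,m} at Ω₂ —
  [-2]  conj(Y_{2,-2})(Ω₁) = +0.046044+0.065544i ; Y_{2,-2}(Ω₂) = +0.052483-0.353038i ; Δ = +0.025556-0.012815i
  [-1]  conj(Y_{2,-1})(Ω₁) = -0.277928-0.144410i ; Y_{2,-1}(Ω₂) = -0.155039+0.133695i ; Δ = +0.062397-0.014768i
  [+0]  conj(Y_{2,0})(Ω₁) = +0.434579-0.000000i ; Y_{2,0}(Ω₂) = -0.243483+0.000000i ; Δ = -0.105813+0.000000i
  [+1]  conj(Y_{2,1})(Ω₁) = +0.277928-0.144410i ; Y_{2,1}(Ω₂) = +0.155039+0.133695i ; Δ = +0.062397+0.014768i
  [+2]  conj(Y_{2,2})(Ω₁) = +0.046044-0.065544i ; Y_{2,2}(Ω₂) = +0.052483+0.353038i ; Δ = +0.025556+0.012815i
Σ over m = +0.070092+0.000000i; ×(4π/5) → +0.176162+0.000000i. Real part: 0.176162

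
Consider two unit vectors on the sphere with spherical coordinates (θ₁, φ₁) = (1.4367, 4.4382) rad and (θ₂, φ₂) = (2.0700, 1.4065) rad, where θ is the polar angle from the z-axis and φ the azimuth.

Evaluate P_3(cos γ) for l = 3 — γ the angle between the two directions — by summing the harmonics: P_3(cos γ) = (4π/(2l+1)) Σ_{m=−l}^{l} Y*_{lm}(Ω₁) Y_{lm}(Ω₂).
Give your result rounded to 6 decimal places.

Addition theorem: P_3(cos γ) = (4π/7) Σ_m Y*_{lm}(Ω₁) Y_{lm}(Ω₂), m = −3…3:
  [-3]  conj(Y_{3,-3})(Ω₁) = +0.297619+0.276279i ; Y_{3,-3}(Ω₂) = -0.133604+0.248748i ; Δ = -0.108487+0.037120i
  [-2]  conj(Y_{3,-2})(Ω₁) = -0.114516+0.069955i ; Y_{3,-2}(Ω₂) = +0.356948+0.121703i ; Δ = -0.049390+0.011033i
  [-1]  conj(Y_{3,-1})(Ω₁) = +0.078970+0.280760i ; Y_{3,-1}(Ω₂) = +0.006771-0.040839i ; Δ = +0.012001-0.001324i
  [+0]  conj(Y_{3,0})(Ω₁) = -0.145216-0.000000i ; Y_{3,0}(Ω₂) = +0.331235+0.000000i ; Δ = -0.048101-0.000000i
  [+1]  conj(Y_{3,1})(Ω₁) = -0.078970+0.280760i ; Y_{3,1}(Ω₂) = -0.006771-0.040839i ; Δ = +0.012001+0.001324i
  [+2]  conj(Y_{3,2})(Ω₁) = -0.114516-0.069955i ; Y_{3,2}(Ω₂) = +0.356948-0.121703i ; Δ = -0.049390-0.011033i
  [+3]  conj(Y_{3,3})(Ω₁) = -0.297619+0.276279i ; Y_{3,3}(Ω₂) = +0.133604+0.248748i ; Δ = -0.108487-0.037120i
Total Σ_m = -0.339853+0.000000i. Multiply by 1.795196: -0.610102+0.000000i. P_3(cos γ) = -0.610102

-0.610102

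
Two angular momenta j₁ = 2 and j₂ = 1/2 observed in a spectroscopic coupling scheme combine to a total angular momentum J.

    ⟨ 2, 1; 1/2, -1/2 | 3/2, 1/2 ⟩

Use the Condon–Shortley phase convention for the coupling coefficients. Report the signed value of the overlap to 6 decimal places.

+√(3/5) ≈ +0.774597

j₁+j₂−J=1  J+j₁−j₂=3  J−j₁+j₂=0  j₁+j₂+J+1=5
(j₁±m₁, j₂±m₂, J±M) = (3,1,0,1,2,1)
P² = 12/5
sum k=0..0:
  [0] +1/2 = 1/2
S = 1/2
C² = P²·S² = 3/5 ; C = +0.774597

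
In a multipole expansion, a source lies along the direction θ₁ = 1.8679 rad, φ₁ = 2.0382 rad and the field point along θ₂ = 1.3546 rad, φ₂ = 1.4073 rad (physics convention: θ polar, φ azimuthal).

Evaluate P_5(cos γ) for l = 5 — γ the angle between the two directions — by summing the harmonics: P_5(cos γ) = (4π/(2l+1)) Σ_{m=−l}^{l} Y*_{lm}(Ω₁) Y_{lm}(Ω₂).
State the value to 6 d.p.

Term-by-term m-sum for l=5 (normalisation 4π/11 = 1.142397):
  m=-5: (-0.267310, -0.257249) × (0.300936, -0.282220) = (-0.153044, -0.001976)  (running Σ = (-0.153044, -0.001976))
  m=-4: (0.105740, -0.343266) × (0.227416, 0.174317) = (0.083884, -0.059632)  (running Σ = (-0.069160, -0.061607))
  m=-3: (-0.068177, 0.011604) × (0.088956, -0.166578) = (-0.004132, 0.012389)  (running Σ = (-0.073292, -0.049218))
  m=-2: (-0.200165, -0.271106) × (0.283106, 0.096020) = (-0.030636, -0.095972)  (running Σ = (-0.103928, -0.145190))
  m=-1: (0.006293, -0.012468) × (0.020379, -0.123532) = (-0.001412, -0.001031)  (running Σ = (-0.105340, -0.146221))
  m=0: (-0.324005, -0.000000) × (0.298850, 0.000000) = (-0.096829, -0.000000)  (running Σ = (-0.202169, -0.146221))
  m=1: (-0.006293, -0.012468) × (-0.020379, -0.123532) = (-0.001412, 0.001031)  (running Σ = (-0.203581, -0.145190))
  m=2: (-0.200165, 0.271106) × (0.283106, -0.096020) = (-0.030636, 0.095972)  (running Σ = (-0.234217, -0.049218))
  m=3: (0.068177, 0.011604) × (-0.088956, -0.166578) = (-0.004132, -0.012389)  (running Σ = (-0.238349, -0.061607))
  m=4: (0.105740, 0.343266) × (0.227416, -0.174317) = (0.083884, 0.059632)  (running Σ = (-0.154465, -0.001976))
  m=5: (0.267310, -0.257249) × (-0.300936, -0.282220) = (-0.153044, 0.001976)  (running Σ = (-0.307509, 0.000000))
Total Σ_m = (-0.307509, 0.000000). Multiply by 1.142397: (-0.351297, 0.000000). P_5(cos γ) = -0.351297

-0.351297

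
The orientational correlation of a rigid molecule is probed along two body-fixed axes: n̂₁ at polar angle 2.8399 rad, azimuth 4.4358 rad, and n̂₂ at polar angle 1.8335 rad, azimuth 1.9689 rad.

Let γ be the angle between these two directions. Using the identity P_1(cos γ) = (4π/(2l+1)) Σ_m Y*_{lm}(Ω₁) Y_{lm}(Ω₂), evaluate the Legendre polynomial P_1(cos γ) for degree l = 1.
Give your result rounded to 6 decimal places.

0.023890

Expand P_1 via completeness: Σ_{m} conj(Y_{1,m}) at Ω₁ times Y_{1,m} at Ω₂ —
  term(m=-1) = -0.02675 + 0.02140j   from Y*(Ω₁)=-0.02803 - 0.09876j, Y(Ω₂)=-0.12934 - 0.30755j
  term(m=+0) = 0.05920 + 0.00000j   from Y*(Ω₁)=-0.46653 + 0.00000j, Y(Ω₂)=-0.12689 + 0.00000j
  term(m=+1) = -0.02675 - 0.02140j   from Y*(Ω₁)=0.02803 - 0.09876j, Y(Ω₂)=0.12934 - 0.30755j
Total Σ_m = 0.00570 + 0.00000j. Multiply by 4.188790: 0.02389 + 0.00000j. P_1(cos γ) = 0.023890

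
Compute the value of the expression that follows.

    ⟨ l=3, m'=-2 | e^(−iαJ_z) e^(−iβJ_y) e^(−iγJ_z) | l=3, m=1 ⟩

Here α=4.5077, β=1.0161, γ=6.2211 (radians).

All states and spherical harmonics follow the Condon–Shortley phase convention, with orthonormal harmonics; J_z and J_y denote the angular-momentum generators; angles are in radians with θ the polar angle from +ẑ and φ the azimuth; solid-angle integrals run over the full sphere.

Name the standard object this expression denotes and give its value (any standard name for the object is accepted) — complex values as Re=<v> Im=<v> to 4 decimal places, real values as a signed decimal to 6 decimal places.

Wigner D-matrix element, Re=-0.3858 Im=0.1397

This is a Wigner D-matrix element — the rotation-matrix element ⟨l m'| R(α,β,γ) |l m⟩ in the angular-momentum basis.
First d^3_{-2,1}(β=1.0161), then the phase factors e^{-i(-2)α} and e^{-i(1)γ}:
With c≡cos(β/2)=0.873695 and s≡sin(β/2)=0.486474, N=[1·120·24·2]^{1/2}=75.894664
k: max(0,(1)−(-2))=3 … min(3+(1),3−(-2))=4
  k=3: (−1)^0·75.8947/(12)·0.8737^3·0.4865^3 = +0.485612
  k=4: (−1)^1·75.8947/(24)·0.8737^1·0.4865^5 = -0.075277
d^3_{-2,1}(1.0161) = +0.485612 -0.075277 = +0.410335
D = (-0.917369+0.398039i)·(+0.410335)·(+0.998073+0.062045i) = -0.385837+0.139659i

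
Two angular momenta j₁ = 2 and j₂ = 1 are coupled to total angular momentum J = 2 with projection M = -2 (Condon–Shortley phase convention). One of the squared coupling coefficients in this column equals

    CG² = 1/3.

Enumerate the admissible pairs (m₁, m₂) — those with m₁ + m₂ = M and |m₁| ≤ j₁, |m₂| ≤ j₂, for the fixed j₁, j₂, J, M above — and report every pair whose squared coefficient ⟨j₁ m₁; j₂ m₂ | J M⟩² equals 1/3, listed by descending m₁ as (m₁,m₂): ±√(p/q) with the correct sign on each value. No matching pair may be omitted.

(-1,-1): +√(1/3)

Admissible pairs with m₁+m₂ = M = -2: (-2,0), (-1,-1)
  (m₁,m₂)=(-1,-1): CG² = 1/3, CG = +√(1/3)   ← matches the target
  (m₁,m₂)=(-2,0): CG² = 2/3, CG = −√(2/3)
Pairs with CG² = 1/3: (-1,-1): +√(1/3)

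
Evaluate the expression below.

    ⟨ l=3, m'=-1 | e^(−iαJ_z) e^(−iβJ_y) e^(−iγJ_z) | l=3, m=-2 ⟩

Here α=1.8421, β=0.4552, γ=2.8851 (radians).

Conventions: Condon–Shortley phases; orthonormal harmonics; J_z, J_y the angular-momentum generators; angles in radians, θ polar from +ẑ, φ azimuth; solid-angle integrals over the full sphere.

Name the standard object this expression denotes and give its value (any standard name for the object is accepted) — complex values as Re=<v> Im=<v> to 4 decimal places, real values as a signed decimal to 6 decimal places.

This is a Wigner D-matrix element — the rotation-matrix element ⟨l m'| R(α,β,γ) |l m⟩ in the angular-momentum basis.
First d^3_{-1,-2}(β=0.4552), then the phase factors e^{-i(-1)α} and e^{-i(-2)γ}:
With c≡cos(β/2)=0.974211 and s≡sin(β/2)=0.225640, N=[2·24·1·120]^{1/2}=75.894664
k∈{0,1} keeps every argument non-negative
  k=0: (−1)^1·75.8947/(24)·0.9742^5·0.2256^1 = -0.626153
  k=1: (−1)^2·75.8947/(12)·0.9742^3·0.2256^3 = +0.067180
d^3_{-1,-2}(0.4552) = -0.626153 +0.067180 = -0.558974
Phases: e^{-i·(-1)·1.8421}=-0.267988+0.963422i, e^{-i·(-2)·2.8851}=+0.871283-0.490780i ⇒ D=-0.133782-0.542728i

Wigner D-matrix element, Re=-0.1338 Im=-0.5427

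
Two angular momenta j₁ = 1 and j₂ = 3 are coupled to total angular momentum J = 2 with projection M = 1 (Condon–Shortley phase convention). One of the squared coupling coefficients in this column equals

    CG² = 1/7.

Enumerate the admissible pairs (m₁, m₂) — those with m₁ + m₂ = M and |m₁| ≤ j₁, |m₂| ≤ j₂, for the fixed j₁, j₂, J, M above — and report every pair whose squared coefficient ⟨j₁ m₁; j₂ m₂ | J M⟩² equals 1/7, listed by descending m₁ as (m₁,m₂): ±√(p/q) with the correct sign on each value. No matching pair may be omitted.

Admissible pairs with m₁+m₂ = M = 1: (-1,2), (0,1), (1,0)
  (m₁,m₂)=(1,0): CG² = 1/7, CG = +√(1/7)   ← matches the target
  (m₁,m₂)=(0,1): CG² = 8/21, CG = −√(8/21)
  (m₁,m₂)=(-1,2): CG² = 10/21, CG = +√(10/21)
Pairs with CG² = 1/7: (1,0): +√(1/7)

(1,0): +√(1/7)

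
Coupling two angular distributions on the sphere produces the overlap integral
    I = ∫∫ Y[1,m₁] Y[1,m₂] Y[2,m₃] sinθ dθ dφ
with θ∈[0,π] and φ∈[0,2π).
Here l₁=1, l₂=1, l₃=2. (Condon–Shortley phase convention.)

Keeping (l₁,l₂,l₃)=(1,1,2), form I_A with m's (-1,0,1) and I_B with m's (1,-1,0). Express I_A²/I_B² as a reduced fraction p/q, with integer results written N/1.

3/1

Same 1,1,2: normalisation and zero-m 3j drop out of the ratio.
A: Δ: 0! 2! 2! / 5! → 1/30; sum: t=0:+1/2 = 1/2; 3j²(1 1 2; -1 0 1) = Δ·Π!·Σ² = 1/10  (sign -1)
B: Δ: 0! 2! 2! / 5! → 1/30; sum: t=0:+1/4 = 1/4; 3j²(1 1 2; 1 -1 0) = Δ·Π!·Σ² = 1/30  (sign +1)
I_A²/I_B² = (1/10)/(1/30) = 3/1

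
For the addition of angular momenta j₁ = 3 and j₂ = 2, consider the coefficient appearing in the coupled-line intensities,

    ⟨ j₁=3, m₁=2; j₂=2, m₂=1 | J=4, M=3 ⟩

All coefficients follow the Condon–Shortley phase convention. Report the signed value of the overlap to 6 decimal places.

triangle: 1!×5!×3!/10! = 720/3628800
(j±m)!: 5!×1!×3!×1!×7!×1! = 3628800
prefactor² = (2J+1)×Δ×N² = 6480
  k=0: +1/(0!×1!×1!×3!×4!×0!) = 1/144
  k=1: −1/(1!×0!×0!×2!×5!×1!) = -1/240
Σ = 1/360  ⇒  CG² = 6480×(1/360)² = 1/20
CG = +√(1/20) = +0.223607

+0.223607  (= +√(1/20))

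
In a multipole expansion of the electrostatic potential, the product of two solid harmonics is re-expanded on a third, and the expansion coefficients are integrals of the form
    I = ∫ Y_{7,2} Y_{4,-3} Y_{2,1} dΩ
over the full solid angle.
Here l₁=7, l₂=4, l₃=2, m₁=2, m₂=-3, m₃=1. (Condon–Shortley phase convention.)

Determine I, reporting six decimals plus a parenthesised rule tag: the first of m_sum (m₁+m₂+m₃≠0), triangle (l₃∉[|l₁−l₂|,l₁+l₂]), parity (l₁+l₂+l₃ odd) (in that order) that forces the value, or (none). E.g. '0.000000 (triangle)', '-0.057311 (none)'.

0.000000 (triangle)

l₃=2 ∉ [3,11] — triangle fails ⇒ I = 0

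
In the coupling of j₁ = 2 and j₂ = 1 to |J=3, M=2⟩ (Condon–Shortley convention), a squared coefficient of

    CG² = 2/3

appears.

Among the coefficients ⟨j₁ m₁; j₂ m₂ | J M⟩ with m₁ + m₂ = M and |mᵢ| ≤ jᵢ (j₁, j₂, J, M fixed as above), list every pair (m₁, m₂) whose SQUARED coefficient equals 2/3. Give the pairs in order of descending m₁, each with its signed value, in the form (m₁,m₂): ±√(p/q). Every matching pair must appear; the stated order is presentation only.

(1,1): +√(2/3)

Admissible pairs with m₁+m₂ = M = 2: (1,1), (2,0)
  (m₁,m₂)=(2,0): CG² = 1/3, CG = +√(1/3)
  (m₁,m₂)=(1,1): CG² = 2/3, CG = +√(2/3)   ← matches the target
Pairs with CG² = 2/3: (1,1): +√(2/3)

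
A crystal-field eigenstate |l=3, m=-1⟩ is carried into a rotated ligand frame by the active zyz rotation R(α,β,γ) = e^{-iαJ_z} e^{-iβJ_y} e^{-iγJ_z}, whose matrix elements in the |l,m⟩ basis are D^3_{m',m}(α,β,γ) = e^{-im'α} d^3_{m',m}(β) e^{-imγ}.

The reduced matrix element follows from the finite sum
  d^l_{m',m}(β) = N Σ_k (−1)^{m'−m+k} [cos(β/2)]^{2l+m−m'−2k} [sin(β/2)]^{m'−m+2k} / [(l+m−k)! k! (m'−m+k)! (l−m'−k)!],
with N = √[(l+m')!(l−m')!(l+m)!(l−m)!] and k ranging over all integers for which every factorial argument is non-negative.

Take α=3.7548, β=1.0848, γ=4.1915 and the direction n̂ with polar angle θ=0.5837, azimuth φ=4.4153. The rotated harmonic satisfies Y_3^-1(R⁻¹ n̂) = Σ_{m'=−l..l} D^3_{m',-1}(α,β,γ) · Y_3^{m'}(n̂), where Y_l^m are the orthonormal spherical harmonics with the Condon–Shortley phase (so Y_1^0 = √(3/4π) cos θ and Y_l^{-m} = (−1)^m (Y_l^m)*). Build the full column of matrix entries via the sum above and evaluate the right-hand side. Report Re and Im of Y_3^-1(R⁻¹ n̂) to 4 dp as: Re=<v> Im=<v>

Re=-0.0176 Im=0.4084

Need the full column D^3_{m',-1} for m'=−3..3 at α=3.7548, β=1.0848, γ=4.1915.
cos(β/2)=0.856472, sin(β/2)=0.516193
d^3_{-3,-1}: single k=2 term ⇒ +0.555294;  D = -0.537747+0.138492i
d^3_{-2,-1}: k∈[1..2] ⇒ +0.752279 -0.546520 = +0.205758;  D = +0.133421-0.156638i
d^3_{-1,-1}: k∈[0..2] ⇒ +0.394712 -1.147011 +0.312483 = -0.439816;  D = +0.040545-0.437943i
d^3_{0,-1}: k∈[0..2] ⇒ -0.824080 +0.898024 -0.108734 = -0.034789;  D = +0.017313+0.030175i
d^3_{1,-1}: k∈[0..2] ⇒ +0.860258 -0.416644 +0.018918 = +0.462532;  D = +0.419124+0.195629i
d^3_{2,-1}: k∈[0..1] ⇒ -0.546520 +0.099260 = -0.447260;  D = +0.440311-0.078535i
d^3_{3,-1}: single k=0 term ⇒ +0.201707;  D = +0.142011-0.143243i
Y_3^{m'}(θ=0.5837,φ=4.4153) and Σ D·Y over m':
  (-0.5377+0.1385i)·(+0.0543-0.0439i)  (+0.1334-0.1566i)·(-0.2146-0.1450i)  (+0.0405-0.4379i)·(-0.1294+0.4226i)  (+0.0173+0.0302i)·(+0.1499+0.0000i)  (+0.4191+0.1956i)·(+0.1294+0.4226i)  (+0.4403-0.0785i)·(-0.2146+0.1450i)  (+0.1420-0.1432i)·(-0.0543-0.0439i)
Y_3^-1(R⁻¹ n̂) = -0.017621+0.408392i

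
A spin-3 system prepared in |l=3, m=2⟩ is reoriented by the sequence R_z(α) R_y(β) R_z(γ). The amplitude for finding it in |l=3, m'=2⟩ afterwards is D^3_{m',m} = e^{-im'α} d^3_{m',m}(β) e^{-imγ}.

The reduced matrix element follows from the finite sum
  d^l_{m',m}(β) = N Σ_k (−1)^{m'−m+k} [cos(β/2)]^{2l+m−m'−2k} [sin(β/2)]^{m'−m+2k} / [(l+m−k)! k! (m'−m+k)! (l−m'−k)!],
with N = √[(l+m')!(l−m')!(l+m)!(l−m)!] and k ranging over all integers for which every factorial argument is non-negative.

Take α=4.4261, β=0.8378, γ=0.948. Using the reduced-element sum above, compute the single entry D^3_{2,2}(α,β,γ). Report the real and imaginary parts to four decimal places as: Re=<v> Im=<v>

D^3_{2,2}(4.4261,0.8378,0.9480) = e^{-i·2·4.4261}·d^3_{2,2}(0.8378)·e^{-i·2·0.9480}. Compute d first:
c=cos(0.837800/2)=0.913537, s=sin(0.837800/2)=0.406756; N=√[120·1·120·1]=120.000000
Admissible k: 0..1 (factorial args all ≥0)
  k=0: (−1)^0·120.0000/(120)·0.9135^6·0.4068^0 = +0.581242
  k=1: (−1)^1·120.0000/(24)·0.9135^4·0.4068^2 = -0.576158
d^3_{2,2}(0.8378) = +0.581242 -0.576158 = +0.005083
D = (-0.840507-0.541801i)·(+0.005083)·(-0.319502-0.947586i) = -0.001245+0.004928i

Re=-0.0012 Im=0.0049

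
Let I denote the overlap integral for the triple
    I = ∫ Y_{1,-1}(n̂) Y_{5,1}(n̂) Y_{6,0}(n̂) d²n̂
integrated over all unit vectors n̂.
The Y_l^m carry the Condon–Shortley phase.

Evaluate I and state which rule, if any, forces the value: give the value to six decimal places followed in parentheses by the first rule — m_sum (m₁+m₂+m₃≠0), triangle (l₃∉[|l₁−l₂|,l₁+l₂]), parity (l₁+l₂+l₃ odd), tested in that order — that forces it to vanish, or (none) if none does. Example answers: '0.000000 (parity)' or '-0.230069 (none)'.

0.158246 (none)

Checks pass: Σm=0; 12 even; l₃=6∈[4,6].
(2·1+1)(2·5+1)(2·6+1) = 429
Δ: 0! 2! 10! / 13! → 1/858
sum: t=0:+1/14400 = 1/14400
3j²(1 5 6; 0 0 0) = Δ·Π!·Σ² = 6/143  (sign +1)
sum: t=0:+1/34560 = 1/34560
3j²(1 5 6; -1 1 0) = Δ·Π!·Σ² = 5/286  (sign +1)
combine: 4πI² = 429·6/143·5/286 = 45/143
take √, sign +1: I = 0.15824621
No selection rule forces the value: the integral is nonzero (none).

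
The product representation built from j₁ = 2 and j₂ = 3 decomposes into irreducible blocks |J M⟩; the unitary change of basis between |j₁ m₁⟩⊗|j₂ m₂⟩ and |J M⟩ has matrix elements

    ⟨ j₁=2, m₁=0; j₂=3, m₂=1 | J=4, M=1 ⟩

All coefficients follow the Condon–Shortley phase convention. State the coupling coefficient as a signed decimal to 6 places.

−√(3/28) ≈ -0.327327

j₁+j₂−J=1  J+j₁−j₂=3  J−j₁+j₂=5  j₁+j₂+J+1=10
(j₁±m₁, j₂±m₂, J±M) = (2,2,4,2,5,3)
P² = 1728/7
sum k=0..1:
  [0] +1/48 = 1/48
  [1] −1/24 = -1/24
S = -1/48
C² = P²·S² = 3/28 ; C = -0.327327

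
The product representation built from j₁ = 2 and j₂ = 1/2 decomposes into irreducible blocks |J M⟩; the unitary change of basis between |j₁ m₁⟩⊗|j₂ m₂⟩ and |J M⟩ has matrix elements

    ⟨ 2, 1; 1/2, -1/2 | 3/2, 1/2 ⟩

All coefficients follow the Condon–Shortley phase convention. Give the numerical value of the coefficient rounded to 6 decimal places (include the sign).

+√(3/5) = +0.774597

j₁+j₂−J=1  J+j₁−j₂=3  J−j₁+j₂=0  j₁+j₂+J+1=5
(j₁±m₁, j₂±m₂, J±M) = (3,1,0,1,2,1)
P² = 12/5
sum k=0..0:
  [0] +1/2 = 1/2
S = 1/2
C² = P²·S² = 3/5 ; C = +0.774597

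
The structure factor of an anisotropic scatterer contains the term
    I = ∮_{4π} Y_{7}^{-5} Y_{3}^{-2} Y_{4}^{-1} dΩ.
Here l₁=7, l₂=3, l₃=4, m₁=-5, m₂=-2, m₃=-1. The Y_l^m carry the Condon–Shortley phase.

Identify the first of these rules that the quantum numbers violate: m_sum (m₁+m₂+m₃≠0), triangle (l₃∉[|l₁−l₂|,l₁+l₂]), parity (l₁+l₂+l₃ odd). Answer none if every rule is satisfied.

m_sum

azimuthal sum: -5 − 2 − 1 = -8  ✗
4 ≤ 4 ≤ 10 (triangle on l)
L = 7 + 3 + 4 = 14 (even)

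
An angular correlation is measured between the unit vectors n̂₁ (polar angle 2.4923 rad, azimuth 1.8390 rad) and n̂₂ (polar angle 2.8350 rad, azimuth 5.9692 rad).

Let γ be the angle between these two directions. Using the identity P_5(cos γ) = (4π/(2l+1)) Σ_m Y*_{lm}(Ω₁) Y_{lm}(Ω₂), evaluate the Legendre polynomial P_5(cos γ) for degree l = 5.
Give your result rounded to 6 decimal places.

-0.289847

Expand P_5 via completeness: Σ_{m} conj(Y_{5,m}) at Ω₁ times Y_{5,m} at Ω₂ —
  term(m=-5) = -0.00001 - 0.00004j   from Y*(Ω₁)=-0.03652 + 0.00854j, Y(Ω₂)=0.00000 + 0.00116j
  term(m=-4) = -0.00125 + 0.00132j   from Y*(Ω₁)=-0.07463 - 0.13726j, Y(Ω₂)=-0.00360 - 0.01104j
  term(m=-3) = 0.02421 + 0.00430j   from Y*(Ω₁)=0.25950 - 0.24972j, Y(Ω₂)=0.04017 + 0.05523j
  term(m=-2) = -0.04478 - 0.10406j   from Y*(Ω₁)=0.38315 + 0.22781j, Y(Ω₂)=-0.20565 - 0.14931j
  term(m=-1) = -0.03302 + 0.05017j   from Y*(Ω₁)=-0.02928 + 0.10653j, Y(Ω₂)=0.51704 + 0.16790j
  term(m=+0) = -0.14402 + 0.00000j   from Y*(Ω₁)=0.37750 + 0.00000j, Y(Ω₂)=-0.38151 + 0.00000j
  term(m=+1) = -0.03302 - 0.05017j   from Y*(Ω₁)=0.02928 + 0.10653j, Y(Ω₂)=-0.51704 + 0.16790j
  term(m=+2) = -0.04478 + 0.10406j   from Y*(Ω₁)=0.38315 - 0.22781j, Y(Ω₂)=-0.20565 + 0.14931j
  term(m=+3) = 0.02421 - 0.00430j   from Y*(Ω₁)=-0.25950 - 0.24972j, Y(Ω₂)=-0.04017 + 0.05523j
  term(m=+4) = -0.00125 - 0.00132j   from Y*(Ω₁)=-0.07463 + 0.13726j, Y(Ω₂)=-0.00360 + 0.01104j
  term(m=+5) = -0.00001 + 0.00004j   from Y*(Ω₁)=0.03652 + 0.00854j, Y(Ω₂)=-0.00000 + 0.00116j
Accumulated sum -0.25372 - 0.00000j; after 4π/(2l+1) scaling, -0.28985 - 0.00000j ⇒ P_5 = -0.289847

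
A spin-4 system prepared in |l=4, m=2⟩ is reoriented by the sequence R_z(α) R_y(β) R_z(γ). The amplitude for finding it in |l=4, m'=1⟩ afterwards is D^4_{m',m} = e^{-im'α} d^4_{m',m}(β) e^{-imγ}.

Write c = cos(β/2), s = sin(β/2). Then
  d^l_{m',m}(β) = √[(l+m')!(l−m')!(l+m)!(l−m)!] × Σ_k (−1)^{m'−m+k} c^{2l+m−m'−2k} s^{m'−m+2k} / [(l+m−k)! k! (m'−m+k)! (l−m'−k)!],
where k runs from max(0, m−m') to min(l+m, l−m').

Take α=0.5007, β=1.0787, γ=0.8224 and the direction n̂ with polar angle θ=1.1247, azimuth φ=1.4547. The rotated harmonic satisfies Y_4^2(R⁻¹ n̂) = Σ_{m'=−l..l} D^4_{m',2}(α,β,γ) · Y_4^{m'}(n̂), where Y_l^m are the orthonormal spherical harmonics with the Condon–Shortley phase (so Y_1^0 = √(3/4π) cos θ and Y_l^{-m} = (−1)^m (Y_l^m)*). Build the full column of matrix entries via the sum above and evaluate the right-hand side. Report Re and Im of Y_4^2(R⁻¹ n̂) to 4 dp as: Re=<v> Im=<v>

Re=-0.1098 Im=0.3742

Need the full column D^4_{m',2} for m'=−4..4 at α=0.5007, β=1.0787, γ=0.8224.
cos(β/2)=0.858043, sin(β/2)=0.513578
d^4_{-4,2}: single k=6 term ⇒ +0.071489;  D = +0.066956+0.025050i
d^4_{-3,2}: k∈[5..6] ⇒ +0.253364 -0.030257 = +0.223108;  D = +0.220840-0.031730i
d^4_{-2,2}: k∈[4..6] ⇒ +0.565658 -0.162121 +0.004840 = +0.408377;  D = +0.326726-0.244993i
d^4_{-1,2}: k∈[3..5] ⇒ +0.891004 -0.478814 +0.034308 = +0.446498;  D = +0.184790-0.406464i
d^4_{0,2}: k∈[2..4] ⇒ +0.998592 -0.954009 +0.128168 = +0.172751;  D = -0.012773-0.172278i
d^4_{1,2}: k∈[1..3] ⇒ +0.746114 -1.336506 +0.319209 = -0.271183;  D = +0.147411+0.227618i
d^4_{2,2}: k∈[0..2] ⇒ +0.293813 -1.263130 +0.565658 = -0.403659;  D = +0.355132+0.191890i
d^4_{3,2}: k∈[0..1] ⇒ -0.658011 +0.707212 = +0.049202;  D = -0.049201+0.000261i
d^4_{4,2}: single k=0 term ⇒ +0.556988;  D = -0.487190+0.269966i
Y_4^{m'}(θ=1.1247,φ=1.4547) and Σ D·Y over m':
  (+0.0670+0.0250i)·(+0.2621+0.1313i)  (+0.2208-0.0317i)·(-0.1353+0.3727i)  (+0.3267-0.2450i)·(-0.0803-0.0190i)  (+0.1848-0.4065i)·(-0.0362+0.3104i)  (-0.0128-0.1723i)·(-0.1451+0.0000i)  (+0.1474+0.2276i)·(+0.0362+0.3104i)  (+0.3551+0.1919i)·(-0.0803+0.0190i)  (-0.0492+0.0003i)·(+0.1353+0.3727i)  (-0.4872+0.2700i)·(+0.2621-0.1313i)
Y_4^2(R⁻¹ n̂) = -0.109822+0.374217i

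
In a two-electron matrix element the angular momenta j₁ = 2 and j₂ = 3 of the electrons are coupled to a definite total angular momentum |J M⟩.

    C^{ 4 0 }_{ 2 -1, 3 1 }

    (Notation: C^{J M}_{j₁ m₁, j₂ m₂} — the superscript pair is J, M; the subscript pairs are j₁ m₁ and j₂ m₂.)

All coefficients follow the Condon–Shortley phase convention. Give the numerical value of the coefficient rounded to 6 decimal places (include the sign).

triangle: 1!·3!·5!/10! = 720/3628800
(j±m)!: 1!·3!·4!·2!·4!·4! = 165888
prefactor² = (2J+1)·Δ·N² = 10368/35
  k=0: +1/(0!·1!·3!·4!·0!·1!) = 1/144
  k=1: −1/(1!·0!·2!·3!·1!·2!) = -1/24
Σ = -5/144  ⇒  CG² = 10368/35·(-5/144)² = 5/14
CG = −√(5/14) = -0.597614

-0.597614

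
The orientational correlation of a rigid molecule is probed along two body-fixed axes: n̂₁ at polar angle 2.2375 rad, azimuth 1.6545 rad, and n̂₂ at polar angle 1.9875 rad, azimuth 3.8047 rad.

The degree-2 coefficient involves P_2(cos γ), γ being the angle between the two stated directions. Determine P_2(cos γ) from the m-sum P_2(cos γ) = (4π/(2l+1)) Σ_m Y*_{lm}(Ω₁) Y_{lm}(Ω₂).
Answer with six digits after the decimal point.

-0.469256

Addition theorem: P_2(cos γ) = (4π/5) Σ_m Y*_{lm}(Ω₁) Y_{lm}(Ω₂), m = −2…2:
  m=-2: (-0.235221-0.039750i) × (+0.078213-0.313382i) = -0.030854+0.070605i  (running Σ = -0.030854+0.070605i)
  m=-1: (+0.031389-0.374127i) × (+0.225337-0.176010i) = -0.058777-0.089829i  (running Σ = -0.089631-0.019224i)
  m=0: (+0.046442-0.000000i) × (-0.160388+0.000000i) = -0.007449+0.000000i  (running Σ = -0.097080-0.019224i)
  m=1: (-0.031389-0.374127i) × (-0.225337-0.176010i) = -0.058777+0.089829i  (running Σ = -0.155857+0.070605i)
  m=2: (-0.235221+0.039750i) × (+0.078213+0.313382i) = -0.030854-0.070605i  (running Σ = -0.186711+0.000000i)
Σ over m = -0.186711+0.000000i; ×(4π/5) → -0.469256+0.000000i. Real part: -0.469256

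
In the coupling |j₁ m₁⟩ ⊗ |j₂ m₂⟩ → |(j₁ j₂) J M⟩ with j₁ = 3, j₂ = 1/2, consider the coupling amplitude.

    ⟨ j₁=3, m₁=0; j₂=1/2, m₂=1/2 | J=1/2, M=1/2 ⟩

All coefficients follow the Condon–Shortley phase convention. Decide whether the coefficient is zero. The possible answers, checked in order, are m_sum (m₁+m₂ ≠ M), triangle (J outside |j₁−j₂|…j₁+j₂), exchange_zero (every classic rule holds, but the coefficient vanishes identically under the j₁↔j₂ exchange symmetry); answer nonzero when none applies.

m-sum: m₁+m₂ = 0+1/2 = 1/2, M = 1/2  ✓
triangle: need |j₁−j₂| ≤ J ≤ j₁+j₂, i.e. J ∈ [5/2, 7/2]; J = 1/2 is outside ✗ ⇒ coefficient is 0

triangle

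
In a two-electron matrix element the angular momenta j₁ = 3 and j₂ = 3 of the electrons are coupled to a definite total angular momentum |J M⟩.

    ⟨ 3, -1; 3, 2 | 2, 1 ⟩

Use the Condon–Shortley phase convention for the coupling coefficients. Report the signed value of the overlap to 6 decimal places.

−√(5/28) ≈ -0.422577

triangle: 4!×2!×2!/9! = 96/362880
(j±m)!: 2!×4!×5!×1!×3!×1! = 34560
prefactor² = (2J+1)×Δ×N² = 320/7
  k=3: −1/(3!×1!×1!×2!×1!×0!) = -1/12
  k=4: +1/(4!×0!×0!×1!×2!×1!) = 1/48
Σ = -1/16  ⇒  CG² = 320/7×(-1/16)² = 5/28
CG = −√(5/28) = -0.422577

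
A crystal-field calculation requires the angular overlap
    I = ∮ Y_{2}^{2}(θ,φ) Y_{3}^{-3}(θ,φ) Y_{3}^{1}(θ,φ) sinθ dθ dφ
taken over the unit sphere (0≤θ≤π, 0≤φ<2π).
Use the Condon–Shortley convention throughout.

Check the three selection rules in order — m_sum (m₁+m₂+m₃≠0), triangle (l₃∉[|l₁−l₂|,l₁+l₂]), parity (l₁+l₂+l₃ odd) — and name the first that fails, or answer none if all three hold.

azimuthal sum: 2 − 3 + 1 = 0  ✓
1 ≤ 3 ≤ 5 (triangle on l)  ✓
L = 2 + 3 + 3 = 8 (even)  ✓

none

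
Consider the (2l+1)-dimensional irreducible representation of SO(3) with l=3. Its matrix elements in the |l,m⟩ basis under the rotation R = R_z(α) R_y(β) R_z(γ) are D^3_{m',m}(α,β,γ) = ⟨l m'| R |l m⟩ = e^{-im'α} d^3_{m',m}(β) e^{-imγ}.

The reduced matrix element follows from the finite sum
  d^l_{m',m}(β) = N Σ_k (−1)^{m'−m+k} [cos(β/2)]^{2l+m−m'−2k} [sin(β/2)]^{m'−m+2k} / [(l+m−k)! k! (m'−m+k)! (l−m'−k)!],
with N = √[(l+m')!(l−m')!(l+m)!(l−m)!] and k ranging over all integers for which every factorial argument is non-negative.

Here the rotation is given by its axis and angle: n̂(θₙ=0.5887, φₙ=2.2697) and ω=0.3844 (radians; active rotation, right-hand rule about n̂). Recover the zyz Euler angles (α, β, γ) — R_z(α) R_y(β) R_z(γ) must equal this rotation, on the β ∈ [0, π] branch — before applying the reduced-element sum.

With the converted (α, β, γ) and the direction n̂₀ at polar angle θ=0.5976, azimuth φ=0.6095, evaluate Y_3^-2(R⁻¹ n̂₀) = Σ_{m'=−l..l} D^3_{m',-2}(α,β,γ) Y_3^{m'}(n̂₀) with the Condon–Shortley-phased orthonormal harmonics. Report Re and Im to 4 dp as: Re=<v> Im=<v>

Re=0.1317 Im=-0.0461

Axis–angle → zyz. n̂ = (sinθₙcosφₙ, sinθₙsinφₙ, cosθₙ) = (-0.357256, +0.425094, +0.831663), ω = 0.3844.
R = I cosω + sinω [n̂]ₓ + (1−cosω) n̂n̂ᵀ gives
  R = [+0.936338, -0.322959, +0.137729; +0.300793, +0.940211, +0.159772; -0.181094, -0.108172, +0.977499]
β = atan2(√(R₁₃²+R₂₃²), R₃₃) = 0.212538; α = atan2(R₂₃, R₁₃) mod 2π = 0.859356; γ = atan2(R₃₂, −R₃₁) mod 2π = 5.744734
Need the full column D^3_{m',-2} for m'=−3..3 at α=0.8594, β=0.2125, γ=5.7447.
cos(β/2)=0.994359, sin(β/2)=0.106069
d^3_{-3,-2}: single k=1 term ⇒ +0.252569;  D = +0.017573+0.251957i
d^3_{-2,-2}: k∈[0..1] ⇒ +0.966626 -0.054995 = +0.911632;  D = +0.730230+0.545744i
d^3_{-1,-2}: k∈[0..1] ⇒ -0.326065 +0.007420 = -0.318645;  D = -0.311134+0.068775i
d^3_{0,-2}: k∈[0..1] ⇒ +0.060243 -0.000685 = +0.059558;  D = +0.028234-0.052440i
d^3_{1,-2}: k∈[0..1] ⇒ -0.007420 +0.000042 = -0.007378;  D = +0.002637+0.006891i
d^3_{2,-2}: k∈[0..1] ⇒ +0.000626 -0.000001 = +0.000624;  D = -0.000587-0.000212i
d^3_{3,-2}: single k=0 term ⇒ -0.000033;  D = +0.000028-0.000016i
Y_3^{m'}(θ=0.5976,φ=0.6095) and Σ D·Y over m':
  (+0.0176+0.2520i)·(-0.0189-0.0719i)  (+0.7302+0.5457i)·(+0.0922-0.2511i)  (-0.3111+0.0688i)·(+0.3604-0.2516i)  (+0.0282-0.0524i)·(+0.1287+0.0000i)  (+0.0026+0.0069i)·(-0.3604-0.2516i)  (-0.0006-0.0002i)·(+0.0922+0.2511i)  (+0.0000-0.0000i)·(+0.0189-0.0719i)
Y_3^-2(R⁻¹ n̂) = +0.131702-0.046085i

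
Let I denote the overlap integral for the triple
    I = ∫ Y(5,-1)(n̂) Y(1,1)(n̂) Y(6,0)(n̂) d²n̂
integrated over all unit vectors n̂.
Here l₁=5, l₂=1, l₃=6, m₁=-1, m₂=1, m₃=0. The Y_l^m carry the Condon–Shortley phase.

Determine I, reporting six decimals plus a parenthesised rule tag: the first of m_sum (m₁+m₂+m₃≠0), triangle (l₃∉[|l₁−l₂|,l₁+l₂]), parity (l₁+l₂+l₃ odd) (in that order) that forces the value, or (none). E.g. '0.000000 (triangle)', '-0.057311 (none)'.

Checks pass: Σm=0; 12 even; l₃=6∈[4,6].
(2·5+1)(2·1+1)(2·6+1) = 429
Δ: 0! 10! 2! / 13! → 1/858
sum: t=0:+1/14400 = 1/14400
3j²(5 1 6; 0 0 0) = Δ·Π!·Σ² = 6/143  (sign +1)
sum: t=0:+1/34560 = 1/34560
3j²(5 1 6; -1 1 0) = Δ·Π!·Σ² = 5/286  (sign +1)
combine: 4πI² = 429·6/143·5/286 = 45/143
take √, sign +1: I = 0.15824621
No selection rule forces the value: the integral is nonzero (none).

0.158246 (none)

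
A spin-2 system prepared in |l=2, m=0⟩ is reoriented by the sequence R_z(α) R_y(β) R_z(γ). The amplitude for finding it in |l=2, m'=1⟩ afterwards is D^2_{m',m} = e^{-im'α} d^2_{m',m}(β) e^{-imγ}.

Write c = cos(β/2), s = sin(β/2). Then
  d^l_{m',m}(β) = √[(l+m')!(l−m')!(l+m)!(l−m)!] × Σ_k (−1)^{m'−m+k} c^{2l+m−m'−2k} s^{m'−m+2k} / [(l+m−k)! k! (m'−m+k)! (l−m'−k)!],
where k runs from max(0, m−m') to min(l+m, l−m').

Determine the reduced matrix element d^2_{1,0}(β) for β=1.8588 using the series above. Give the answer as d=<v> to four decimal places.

d^2_{1,0}(β=1.8588) via the finite sum:
Half-angle: c=0.598315, s=0.801261. N=√(6·1·2·2)=4.898979
k∈{0,1} keeps every argument non-negative
  k=0: (−1)^1·4.8990/(2)·0.5983^3·0.8013^1 = -0.420377
  k=1: (−1)^2·4.8990/(2)·0.5983^1·0.8013^3 = +0.753924
d^2_{1,0}(1.8588) = -0.420377 +0.753924 = +0.333547

d=0.3335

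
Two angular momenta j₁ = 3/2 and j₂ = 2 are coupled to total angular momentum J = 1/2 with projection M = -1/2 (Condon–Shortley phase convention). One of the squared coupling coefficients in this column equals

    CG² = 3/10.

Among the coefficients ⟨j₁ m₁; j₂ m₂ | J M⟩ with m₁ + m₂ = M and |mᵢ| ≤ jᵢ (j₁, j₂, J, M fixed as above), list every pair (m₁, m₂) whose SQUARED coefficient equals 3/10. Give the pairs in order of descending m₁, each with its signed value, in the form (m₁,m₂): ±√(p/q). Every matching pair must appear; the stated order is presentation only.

Admissible pairs with m₁+m₂ = M = -1/2: (-3/2,1), (-1/2,0), (1/2,-1), (3/2,-2)
  (m₁,m₂)=(3/2,-2): CG² = 2/5, CG = +√(2/5)
  (m₁,m₂)=(1/2,-1): CG² = 3/10, CG = −√(3/10)   ← matches the target
  (m₁,m₂)=(-1/2,0): CG² = 1/5, CG = +√(1/5)
  (m₁,m₂)=(-3/2,1): CG² = 1/10, CG = −√(1/10)
Pairs with CG² = 3/10: (1/2,-1): −√(3/10)

(1/2,-1): −√(3/10)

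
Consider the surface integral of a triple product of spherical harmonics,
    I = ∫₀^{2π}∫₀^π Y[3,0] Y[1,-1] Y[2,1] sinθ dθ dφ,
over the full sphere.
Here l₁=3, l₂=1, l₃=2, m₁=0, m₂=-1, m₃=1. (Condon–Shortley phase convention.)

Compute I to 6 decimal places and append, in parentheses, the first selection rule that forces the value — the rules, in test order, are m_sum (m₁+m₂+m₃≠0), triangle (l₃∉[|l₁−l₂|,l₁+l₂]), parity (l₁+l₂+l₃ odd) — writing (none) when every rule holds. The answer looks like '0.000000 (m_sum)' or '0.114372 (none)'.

0.143048 (none)

m-sum 0 ✓  L=6 even ✓  2≤2≤4 ✓
Π(2lᵢ+1) = 7×3×5 = 105
triangle coeff Δ(3,1,2) = 1/105
Σ_t [1,1]: t=1:−1/4 = -1/4
(3j)²=3/35 [(3 1 2; 0 0 0)], sign=-1
Σ_t [0,0]: t=0:+1/12 = 1/12
(3j)²=1/35 [(3 1 2; 0 -1 1)], sign=-1
⇒ 4πI² = 9/35
I = (+1)√(9/35/(4π)) = 0.14304817
No selection rule forces the value: the integral is nonzero (none).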